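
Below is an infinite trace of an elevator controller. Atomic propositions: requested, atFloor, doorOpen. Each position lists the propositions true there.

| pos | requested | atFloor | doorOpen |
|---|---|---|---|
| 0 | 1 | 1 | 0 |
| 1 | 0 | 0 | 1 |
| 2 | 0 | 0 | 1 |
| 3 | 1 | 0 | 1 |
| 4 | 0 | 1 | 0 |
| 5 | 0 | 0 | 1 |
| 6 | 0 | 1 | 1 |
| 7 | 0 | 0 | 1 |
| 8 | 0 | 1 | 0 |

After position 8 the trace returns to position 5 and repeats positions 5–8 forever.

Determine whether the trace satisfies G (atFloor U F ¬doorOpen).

atFloor U F ¬doorOpen holds at every position 0..8, and those are all positions ever visited, so G (atFloor U F ¬doorOpen) holds.

Holds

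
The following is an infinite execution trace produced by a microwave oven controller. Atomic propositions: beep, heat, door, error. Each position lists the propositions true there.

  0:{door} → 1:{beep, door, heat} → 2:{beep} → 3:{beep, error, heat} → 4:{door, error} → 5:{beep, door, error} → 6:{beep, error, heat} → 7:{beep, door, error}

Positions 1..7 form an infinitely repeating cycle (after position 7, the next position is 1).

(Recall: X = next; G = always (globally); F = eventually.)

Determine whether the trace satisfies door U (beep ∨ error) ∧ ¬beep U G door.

Walking from position 0: beep ∨ error first holds at position 1, and door holds at every earlier position along the way, so door U (beep ∨ error) holds.
Walking from position 0: at position 1, G door has not yet held and ¬beep fails, so ¬beep U G door is false.
At position 0: door U (beep ∨ error) is true; ¬beep U G door is false; so door U (beep ∨ error) ∧ ¬beep U G door is false.

No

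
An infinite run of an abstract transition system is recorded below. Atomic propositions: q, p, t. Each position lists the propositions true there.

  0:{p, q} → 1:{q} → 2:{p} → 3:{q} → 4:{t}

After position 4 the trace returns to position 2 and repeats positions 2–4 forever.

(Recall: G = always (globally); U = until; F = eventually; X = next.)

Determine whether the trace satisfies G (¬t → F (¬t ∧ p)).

¬t → F (¬t ∧ p) holds at every position 0..4, and those are all positions ever visited, so G (¬t → F (¬t ∧ p)) holds.
Positions where ¬t holds: 0, 1, 2, 3.
Check F (¬t ∧ p) at each: 0→ok, 1→ok, 2→ok, 3→ok.

Holds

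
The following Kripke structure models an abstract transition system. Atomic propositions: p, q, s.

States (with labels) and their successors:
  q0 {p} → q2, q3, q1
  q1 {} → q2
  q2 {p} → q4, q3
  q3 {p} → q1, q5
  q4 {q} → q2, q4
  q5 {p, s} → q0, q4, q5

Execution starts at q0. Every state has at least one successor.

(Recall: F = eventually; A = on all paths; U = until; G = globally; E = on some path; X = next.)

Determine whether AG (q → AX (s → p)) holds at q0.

Holds

States satisfying q → AX (s → p): {q0, q1, q2, q3, q4, q5}.
States satisfying AG (q → AX (s → p)): {q0, q1, q2, q3, q4, q5}.
Every state reachable from q0 satisfies q → AX (s → p).
q0 ∈ Sat(AG (q → AX (s → p))).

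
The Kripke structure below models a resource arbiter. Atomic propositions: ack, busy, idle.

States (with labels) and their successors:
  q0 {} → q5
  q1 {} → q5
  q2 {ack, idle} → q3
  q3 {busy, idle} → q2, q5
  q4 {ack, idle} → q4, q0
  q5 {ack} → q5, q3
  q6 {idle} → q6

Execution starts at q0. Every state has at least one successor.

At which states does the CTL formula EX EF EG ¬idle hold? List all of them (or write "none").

States satisfying EF EG ¬idle: {q0, q1, q2, q3, q4, q5}.
States satisfying EX EF EG ¬idle: {q0, q1, q2, q3, q4, q5}.

{q0, q1, q2, q3, q4, q5}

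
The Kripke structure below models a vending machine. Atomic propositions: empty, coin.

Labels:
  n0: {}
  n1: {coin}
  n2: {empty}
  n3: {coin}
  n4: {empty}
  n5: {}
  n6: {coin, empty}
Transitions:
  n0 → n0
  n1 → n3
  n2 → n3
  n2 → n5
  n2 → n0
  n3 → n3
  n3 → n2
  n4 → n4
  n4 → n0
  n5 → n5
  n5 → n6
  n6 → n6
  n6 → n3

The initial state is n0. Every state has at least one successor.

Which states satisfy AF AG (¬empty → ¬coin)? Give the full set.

States satisfying AG (¬empty → ¬coin): {n0, n4}.
States satisfying AF AG (¬empty → ¬coin): {n0, n4}.

{n0, n4}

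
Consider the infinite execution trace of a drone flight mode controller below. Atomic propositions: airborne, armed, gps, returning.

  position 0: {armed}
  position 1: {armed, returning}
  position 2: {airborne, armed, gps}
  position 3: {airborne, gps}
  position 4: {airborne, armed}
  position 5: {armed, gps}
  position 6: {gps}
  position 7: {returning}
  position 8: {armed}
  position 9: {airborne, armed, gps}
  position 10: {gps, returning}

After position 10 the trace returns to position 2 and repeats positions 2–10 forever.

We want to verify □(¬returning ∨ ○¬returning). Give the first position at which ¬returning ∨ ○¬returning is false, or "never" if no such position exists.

¬returning ∨ ○¬returning holds at every position 0..10, and those are all the positions the trace ever visits, so the invariant □(¬returning ∨ ○¬returning) is never violated.

never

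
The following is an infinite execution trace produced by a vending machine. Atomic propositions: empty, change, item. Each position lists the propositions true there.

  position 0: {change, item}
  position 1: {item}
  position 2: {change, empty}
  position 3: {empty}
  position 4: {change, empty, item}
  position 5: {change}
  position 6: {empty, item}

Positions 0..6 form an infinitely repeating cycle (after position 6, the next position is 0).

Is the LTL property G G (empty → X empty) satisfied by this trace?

Does not hold

G (empty → X empty) must hold at every position from 0 onward. It fails at position 0, so G G (empty → X empty) is false.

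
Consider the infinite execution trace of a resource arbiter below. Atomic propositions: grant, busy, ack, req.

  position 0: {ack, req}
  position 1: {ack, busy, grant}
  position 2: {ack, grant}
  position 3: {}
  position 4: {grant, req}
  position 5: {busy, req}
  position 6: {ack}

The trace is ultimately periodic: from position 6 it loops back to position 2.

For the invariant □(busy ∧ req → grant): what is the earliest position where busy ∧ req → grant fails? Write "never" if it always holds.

Check busy ∧ req → grant at each position in order: 0 ✓, 1 ✓, 2 ✓, 3 ✓, 4 ✓.
At position 5 the labels are {busy, req}, so busy ∧ req → grant is false there. This is the first violation.

5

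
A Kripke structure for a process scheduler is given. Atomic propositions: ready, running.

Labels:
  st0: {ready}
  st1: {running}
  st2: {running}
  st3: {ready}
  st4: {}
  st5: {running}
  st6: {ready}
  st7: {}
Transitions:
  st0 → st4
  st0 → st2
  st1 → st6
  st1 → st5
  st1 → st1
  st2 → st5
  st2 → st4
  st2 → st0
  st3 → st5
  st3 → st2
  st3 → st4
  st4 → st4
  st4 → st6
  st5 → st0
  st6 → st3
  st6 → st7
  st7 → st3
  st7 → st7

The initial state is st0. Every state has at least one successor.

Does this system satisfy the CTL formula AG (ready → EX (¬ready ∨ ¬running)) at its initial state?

States satisfying ready → EX (¬ready ∨ ¬running): {st0, st1, st2, st3, st4, st5, st6, st7}.
States satisfying AG (ready → EX (¬ready ∨ ¬running)): {st0, st1, st2, st3, st4, st5, st6, st7}.
Every state reachable from st0 satisfies ready → EX (¬ready ∨ ¬running).
st0 ∈ Sat(AG (ready → EX (¬ready ∨ ¬running))).

Holds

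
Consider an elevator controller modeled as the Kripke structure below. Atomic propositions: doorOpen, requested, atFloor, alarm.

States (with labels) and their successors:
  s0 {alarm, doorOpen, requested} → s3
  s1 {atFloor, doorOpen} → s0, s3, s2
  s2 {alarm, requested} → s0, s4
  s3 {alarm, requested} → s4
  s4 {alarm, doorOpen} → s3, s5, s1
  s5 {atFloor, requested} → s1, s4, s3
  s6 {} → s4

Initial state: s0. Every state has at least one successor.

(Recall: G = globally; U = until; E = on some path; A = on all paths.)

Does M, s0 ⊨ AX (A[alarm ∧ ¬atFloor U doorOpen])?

States satisfying A[alarm ∧ ¬atFloor U doorOpen]: {s0, s1, s2, s3, s4}.
States satisfying AX (A[alarm ∧ ¬atFloor U doorOpen]): {s0, s1, s2, s3, s5, s6}.
s0 ∈ Sat(AX (A[alarm ∧ ¬atFloor U doorOpen])).

Satisfied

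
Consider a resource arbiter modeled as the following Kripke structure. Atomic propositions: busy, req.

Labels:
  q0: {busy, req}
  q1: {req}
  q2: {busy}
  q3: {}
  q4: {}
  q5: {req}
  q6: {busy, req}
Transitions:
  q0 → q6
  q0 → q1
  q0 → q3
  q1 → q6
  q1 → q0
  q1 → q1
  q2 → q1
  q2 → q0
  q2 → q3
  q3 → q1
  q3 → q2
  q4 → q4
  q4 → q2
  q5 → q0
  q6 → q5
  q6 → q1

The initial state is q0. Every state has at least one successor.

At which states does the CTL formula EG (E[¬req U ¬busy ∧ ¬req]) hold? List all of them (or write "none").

States satisfying E[¬req U ¬busy ∧ ¬req]: {q2, q3, q4}.
States satisfying EG (E[¬req U ¬busy ∧ ¬req]): {q2, q3, q4}.

{q2, q3, q4}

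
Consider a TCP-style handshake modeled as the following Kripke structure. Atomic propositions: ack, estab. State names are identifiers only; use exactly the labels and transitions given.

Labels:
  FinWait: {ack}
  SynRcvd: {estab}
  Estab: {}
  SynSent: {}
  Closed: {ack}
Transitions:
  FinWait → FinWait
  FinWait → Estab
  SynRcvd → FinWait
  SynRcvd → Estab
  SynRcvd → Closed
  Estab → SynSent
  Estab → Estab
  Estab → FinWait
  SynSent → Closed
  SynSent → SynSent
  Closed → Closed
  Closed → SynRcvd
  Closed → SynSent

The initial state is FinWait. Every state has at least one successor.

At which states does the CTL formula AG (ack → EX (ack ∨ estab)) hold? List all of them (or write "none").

{FinWait, SynRcvd, Estab, SynSent, Closed}

States satisfying ack → EX (ack ∨ estab): {FinWait, SynRcvd, Estab, SynSent, Closed}.
States satisfying AG (ack → EX (ack ∨ estab)): {FinWait, SynRcvd, Estab, SynSent, Closed}.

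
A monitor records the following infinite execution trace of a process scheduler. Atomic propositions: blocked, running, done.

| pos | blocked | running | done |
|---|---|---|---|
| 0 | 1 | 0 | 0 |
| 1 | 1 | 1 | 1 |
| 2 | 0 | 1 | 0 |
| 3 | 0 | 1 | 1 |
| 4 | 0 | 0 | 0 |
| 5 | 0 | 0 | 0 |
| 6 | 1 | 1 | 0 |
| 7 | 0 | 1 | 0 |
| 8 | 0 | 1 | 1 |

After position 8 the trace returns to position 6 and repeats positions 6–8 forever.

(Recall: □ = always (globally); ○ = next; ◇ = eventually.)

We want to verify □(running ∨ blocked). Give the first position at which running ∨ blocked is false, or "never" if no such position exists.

4

Check running ∨ blocked at each position in order: 0 ✓, 1 ✓, 2 ✓, 3 ✓.
At position 4 the labels are {}, so running ∨ blocked is false there. This is the first violation.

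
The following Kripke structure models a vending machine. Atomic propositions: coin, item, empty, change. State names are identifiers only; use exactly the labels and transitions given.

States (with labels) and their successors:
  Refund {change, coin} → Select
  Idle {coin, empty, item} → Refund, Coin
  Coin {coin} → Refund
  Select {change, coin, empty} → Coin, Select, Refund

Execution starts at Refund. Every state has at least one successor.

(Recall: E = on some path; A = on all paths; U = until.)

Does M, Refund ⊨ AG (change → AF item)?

No

States satisfying change → AF item: {Idle, Coin}.
States satisfying AG (change → AF item): ∅.
Refund is reachable from Refund and violates change → AF item, so AG fails at Refund.
Refund ∉ Sat(AG (change → AF item)).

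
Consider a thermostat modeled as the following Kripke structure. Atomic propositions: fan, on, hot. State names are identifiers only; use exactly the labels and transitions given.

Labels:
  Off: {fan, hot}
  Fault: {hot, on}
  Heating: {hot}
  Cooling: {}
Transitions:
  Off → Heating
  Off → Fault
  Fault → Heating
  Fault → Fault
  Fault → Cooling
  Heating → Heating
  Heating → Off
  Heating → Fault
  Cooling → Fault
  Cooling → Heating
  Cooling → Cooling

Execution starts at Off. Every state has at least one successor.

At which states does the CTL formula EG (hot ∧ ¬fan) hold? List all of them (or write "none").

{Fault, Heating}

States satisfying hot ∧ ¬fan: {Fault, Heating}.
States satisfying EG (hot ∧ ¬fan): {Fault, Heating}.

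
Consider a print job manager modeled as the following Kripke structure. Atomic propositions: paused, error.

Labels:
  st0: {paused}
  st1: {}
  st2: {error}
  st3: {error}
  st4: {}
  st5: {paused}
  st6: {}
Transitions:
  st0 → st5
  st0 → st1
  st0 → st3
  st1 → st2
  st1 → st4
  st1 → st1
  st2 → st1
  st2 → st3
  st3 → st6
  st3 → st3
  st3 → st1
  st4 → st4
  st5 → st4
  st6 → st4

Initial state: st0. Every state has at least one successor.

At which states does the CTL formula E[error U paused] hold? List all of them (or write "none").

{st0, st5}

States satisfying error: {st2, st3}.
States satisfying paused: {st0, st5}.
States satisfying E[error U paused]: {st0, st5}.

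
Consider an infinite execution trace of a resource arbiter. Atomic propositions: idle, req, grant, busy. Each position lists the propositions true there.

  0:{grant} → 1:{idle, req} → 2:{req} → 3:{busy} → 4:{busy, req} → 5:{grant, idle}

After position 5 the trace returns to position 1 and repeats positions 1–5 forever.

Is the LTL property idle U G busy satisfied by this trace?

Violated

Walking from position 0: at position 0, G busy has not yet held and idle fails, so idle U G busy is false.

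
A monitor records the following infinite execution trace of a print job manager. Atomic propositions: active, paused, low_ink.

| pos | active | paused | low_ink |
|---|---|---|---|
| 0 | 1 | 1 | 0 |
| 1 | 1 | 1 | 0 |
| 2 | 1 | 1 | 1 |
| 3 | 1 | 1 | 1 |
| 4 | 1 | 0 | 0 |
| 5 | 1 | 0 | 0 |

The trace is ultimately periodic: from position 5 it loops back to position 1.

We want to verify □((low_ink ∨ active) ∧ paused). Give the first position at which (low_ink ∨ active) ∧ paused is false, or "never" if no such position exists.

Check (low_ink ∨ active) ∧ paused at each position in order: 0 ✓, 1 ✓, 2 ✓, 3 ✓.
At position 4 the labels are {active}, so (low_ink ∨ active) ∧ paused is false there. This is the first violation.

4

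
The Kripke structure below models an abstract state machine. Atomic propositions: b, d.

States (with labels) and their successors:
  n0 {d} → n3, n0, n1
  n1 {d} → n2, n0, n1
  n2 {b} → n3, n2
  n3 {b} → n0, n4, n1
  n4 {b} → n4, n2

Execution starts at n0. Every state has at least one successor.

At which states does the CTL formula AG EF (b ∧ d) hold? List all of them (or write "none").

States satisfying EF (b ∧ d): ∅.
States satisfying AG EF (b ∧ d): ∅.

none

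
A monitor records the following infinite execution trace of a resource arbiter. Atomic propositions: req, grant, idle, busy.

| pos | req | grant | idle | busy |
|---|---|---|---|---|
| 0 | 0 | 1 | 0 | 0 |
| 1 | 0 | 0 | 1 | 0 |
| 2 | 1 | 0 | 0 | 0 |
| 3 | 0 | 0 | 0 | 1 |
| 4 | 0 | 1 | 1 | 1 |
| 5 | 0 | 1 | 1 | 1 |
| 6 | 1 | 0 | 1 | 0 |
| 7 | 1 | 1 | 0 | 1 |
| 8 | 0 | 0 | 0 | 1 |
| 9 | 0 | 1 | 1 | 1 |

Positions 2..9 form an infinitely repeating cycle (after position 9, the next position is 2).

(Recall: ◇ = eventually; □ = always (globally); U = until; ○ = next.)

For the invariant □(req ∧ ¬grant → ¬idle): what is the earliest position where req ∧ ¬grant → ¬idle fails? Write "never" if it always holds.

6

Check req ∧ ¬grant → ¬idle at each position in order: 0 ✓, 1 ✓, 2 ✓, 3 ✓, 4 ✓, 5 ✓.
At position 6 the labels are {idle, req}, so req ∧ ¬grant → ¬idle is false there. This is the first violation.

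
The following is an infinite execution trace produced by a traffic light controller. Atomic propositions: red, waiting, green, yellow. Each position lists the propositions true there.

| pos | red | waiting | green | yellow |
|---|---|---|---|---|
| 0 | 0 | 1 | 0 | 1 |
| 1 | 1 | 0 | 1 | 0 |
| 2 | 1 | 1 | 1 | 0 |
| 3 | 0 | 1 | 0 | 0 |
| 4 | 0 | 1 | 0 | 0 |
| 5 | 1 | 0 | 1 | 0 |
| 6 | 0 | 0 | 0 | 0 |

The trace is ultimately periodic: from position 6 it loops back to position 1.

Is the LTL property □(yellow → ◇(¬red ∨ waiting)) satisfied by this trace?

Holds

yellow → ◇(¬red ∨ waiting) holds at every position 0..6, and those are all positions ever visited, so □(yellow → ◇(¬red ∨ waiting)) holds.
Positions where yellow holds: 0.
Check ◇(¬red ∨ waiting) at each: 0→ok.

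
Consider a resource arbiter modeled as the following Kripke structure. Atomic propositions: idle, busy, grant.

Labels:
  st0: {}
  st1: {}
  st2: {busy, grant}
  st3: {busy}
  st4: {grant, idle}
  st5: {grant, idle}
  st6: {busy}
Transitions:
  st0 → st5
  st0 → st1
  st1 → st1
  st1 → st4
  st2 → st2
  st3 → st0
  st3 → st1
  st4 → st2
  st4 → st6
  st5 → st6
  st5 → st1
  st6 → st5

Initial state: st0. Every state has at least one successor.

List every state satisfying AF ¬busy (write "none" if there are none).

States satisfying ¬busy: {st0, st1, st4, st5}.
States satisfying AF ¬busy: {st0, st1, st3, st4, st5, st6}.

{st0, st1, st3, st4, st5, st6}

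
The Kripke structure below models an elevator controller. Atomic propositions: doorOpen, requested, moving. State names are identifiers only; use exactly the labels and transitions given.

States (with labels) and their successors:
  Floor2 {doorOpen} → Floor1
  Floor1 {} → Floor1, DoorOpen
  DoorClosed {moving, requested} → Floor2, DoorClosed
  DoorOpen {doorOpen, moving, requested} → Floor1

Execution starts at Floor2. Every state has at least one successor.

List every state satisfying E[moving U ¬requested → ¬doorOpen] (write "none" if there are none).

States satisfying moving: {DoorClosed, DoorOpen}.
States satisfying ¬requested → ¬doorOpen: {Floor1, DoorClosed, DoorOpen}.
States satisfying E[moving U ¬requested → ¬doorOpen]: {Floor1, DoorClosed, DoorOpen}.

{Floor1, DoorClosed, DoorOpen}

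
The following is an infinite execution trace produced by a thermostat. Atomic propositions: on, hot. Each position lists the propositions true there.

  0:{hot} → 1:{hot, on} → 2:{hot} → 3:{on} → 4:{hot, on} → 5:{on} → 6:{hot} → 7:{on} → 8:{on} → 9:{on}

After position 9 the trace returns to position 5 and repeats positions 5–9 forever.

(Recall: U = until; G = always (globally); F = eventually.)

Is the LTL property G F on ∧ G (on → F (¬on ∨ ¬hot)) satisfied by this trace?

Yes

F on holds at every position 0..9, and those are all positions ever visited, so G F on holds.
on → F (¬on ∨ ¬hot) holds at every position 0..9, and those are all positions ever visited, so G (on → F (¬on ∨ ¬hot)) holds.
Positions where on holds: 1, 3, 4, 5, 7, 8, 9.
Check F (¬on ∨ ¬hot) at each: 1→ok, 3→ok, 4→ok, 5→ok, 7→ok, 8→ok, 9→ok.
At position 0: G F on is true; G (on → F (¬on ∨ ¬hot)) is true; so G F on ∧ G (on → F (¬on ∨ ¬hot)) is true.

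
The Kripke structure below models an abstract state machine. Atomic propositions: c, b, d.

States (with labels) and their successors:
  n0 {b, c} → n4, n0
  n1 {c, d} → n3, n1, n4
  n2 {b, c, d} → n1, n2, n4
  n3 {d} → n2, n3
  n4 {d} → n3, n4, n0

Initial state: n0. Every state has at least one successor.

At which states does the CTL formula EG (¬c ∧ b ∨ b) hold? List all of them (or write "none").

States satisfying ¬c ∧ b ∨ b: {n0, n2}.
States satisfying EG (¬c ∧ b ∨ b): {n0, n2}.

{n0, n2}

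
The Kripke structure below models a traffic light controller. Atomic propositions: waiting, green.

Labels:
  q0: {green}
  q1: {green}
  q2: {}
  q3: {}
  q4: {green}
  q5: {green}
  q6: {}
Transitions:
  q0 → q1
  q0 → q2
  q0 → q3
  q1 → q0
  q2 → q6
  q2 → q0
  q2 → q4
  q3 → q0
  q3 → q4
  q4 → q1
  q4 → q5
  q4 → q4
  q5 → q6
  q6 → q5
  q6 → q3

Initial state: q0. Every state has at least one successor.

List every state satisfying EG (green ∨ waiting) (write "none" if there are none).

{q0, q1, q4}

States satisfying green ∨ waiting: {q0, q1, q4, q5}.
States satisfying EG (green ∨ waiting): {q0, q1, q4}.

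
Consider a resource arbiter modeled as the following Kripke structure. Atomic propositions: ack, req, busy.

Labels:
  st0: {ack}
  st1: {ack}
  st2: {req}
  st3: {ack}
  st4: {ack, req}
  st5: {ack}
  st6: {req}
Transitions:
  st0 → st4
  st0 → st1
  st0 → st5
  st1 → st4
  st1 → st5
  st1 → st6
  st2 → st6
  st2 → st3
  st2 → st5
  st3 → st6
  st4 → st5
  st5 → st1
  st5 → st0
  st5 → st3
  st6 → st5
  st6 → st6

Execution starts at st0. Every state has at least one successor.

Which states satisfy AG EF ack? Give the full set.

{st0, st1, st2, st3, st4, st5, st6}

States satisfying EF ack: {st0, st1, st2, st3, st4, st5, st6}.
States satisfying AG EF ack: {st0, st1, st2, st3, st4, st5, st6}.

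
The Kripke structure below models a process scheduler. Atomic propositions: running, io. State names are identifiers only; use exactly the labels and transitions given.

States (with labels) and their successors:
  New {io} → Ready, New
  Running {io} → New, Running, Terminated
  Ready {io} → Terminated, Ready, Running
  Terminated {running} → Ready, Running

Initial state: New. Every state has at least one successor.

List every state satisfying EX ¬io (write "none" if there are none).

{Running, Ready}

States satisfying ¬io: {Terminated}.
States satisfying EX ¬io: {Running, Ready}.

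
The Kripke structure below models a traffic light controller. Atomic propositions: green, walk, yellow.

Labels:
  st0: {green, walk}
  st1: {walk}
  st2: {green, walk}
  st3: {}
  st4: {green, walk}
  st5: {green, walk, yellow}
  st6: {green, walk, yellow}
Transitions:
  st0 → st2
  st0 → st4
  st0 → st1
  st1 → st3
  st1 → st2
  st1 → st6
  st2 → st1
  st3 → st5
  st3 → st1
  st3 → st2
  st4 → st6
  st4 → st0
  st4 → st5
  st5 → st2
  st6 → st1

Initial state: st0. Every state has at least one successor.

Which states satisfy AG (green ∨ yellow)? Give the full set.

none

States satisfying green ∨ yellow: {st0, st2, st4, st5, st6}.
States satisfying AG (green ∨ yellow): ∅.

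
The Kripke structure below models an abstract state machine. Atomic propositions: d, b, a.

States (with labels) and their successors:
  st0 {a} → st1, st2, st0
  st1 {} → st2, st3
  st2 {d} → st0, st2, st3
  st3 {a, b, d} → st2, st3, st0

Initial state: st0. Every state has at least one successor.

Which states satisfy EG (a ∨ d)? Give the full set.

States satisfying a ∨ d: {st0, st2, st3}.
States satisfying EG (a ∨ d): {st0, st2, st3}.

{st0, st2, st3}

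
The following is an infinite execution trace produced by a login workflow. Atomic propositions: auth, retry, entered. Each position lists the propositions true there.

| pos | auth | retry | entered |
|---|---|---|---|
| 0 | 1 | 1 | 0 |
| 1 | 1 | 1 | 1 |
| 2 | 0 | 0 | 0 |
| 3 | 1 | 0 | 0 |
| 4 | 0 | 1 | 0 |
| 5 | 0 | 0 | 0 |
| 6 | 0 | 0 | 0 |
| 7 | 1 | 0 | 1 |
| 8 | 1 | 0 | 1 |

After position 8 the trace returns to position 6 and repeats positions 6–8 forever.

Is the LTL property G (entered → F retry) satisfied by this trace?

No

entered → F retry must hold at every position from 0 onward. It fails at position 7, so G (entered → F retry) is false.
Positions where entered holds: 1, 7, 8.
Check F retry at each: 1→ok, 7→fails, 8→fails.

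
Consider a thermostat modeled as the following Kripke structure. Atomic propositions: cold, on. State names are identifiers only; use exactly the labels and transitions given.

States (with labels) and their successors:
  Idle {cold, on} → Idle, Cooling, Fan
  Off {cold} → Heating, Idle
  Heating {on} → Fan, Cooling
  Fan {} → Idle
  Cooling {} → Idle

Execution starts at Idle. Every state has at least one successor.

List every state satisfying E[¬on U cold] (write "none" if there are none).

{Idle, Off, Fan, Cooling}

States satisfying ¬on: {Off, Fan, Cooling}.
States satisfying cold: {Idle, Off}.
States satisfying E[¬on U cold]: {Idle, Off, Fan, Cooling}.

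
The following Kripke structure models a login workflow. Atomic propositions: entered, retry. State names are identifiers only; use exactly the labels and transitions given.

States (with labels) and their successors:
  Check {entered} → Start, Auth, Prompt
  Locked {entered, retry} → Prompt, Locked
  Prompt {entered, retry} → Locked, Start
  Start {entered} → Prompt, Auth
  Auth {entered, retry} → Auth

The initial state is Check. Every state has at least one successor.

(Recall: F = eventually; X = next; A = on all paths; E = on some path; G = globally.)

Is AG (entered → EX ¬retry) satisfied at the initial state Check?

Does not hold

States satisfying entered → EX ¬retry: {Check, Prompt}.
States satisfying AG (entered → EX ¬retry): ∅.
Auth is reachable from Check and violates entered → EX ¬retry, so AG fails at Check.
Check ∉ Sat(AG (entered → EX ¬retry)).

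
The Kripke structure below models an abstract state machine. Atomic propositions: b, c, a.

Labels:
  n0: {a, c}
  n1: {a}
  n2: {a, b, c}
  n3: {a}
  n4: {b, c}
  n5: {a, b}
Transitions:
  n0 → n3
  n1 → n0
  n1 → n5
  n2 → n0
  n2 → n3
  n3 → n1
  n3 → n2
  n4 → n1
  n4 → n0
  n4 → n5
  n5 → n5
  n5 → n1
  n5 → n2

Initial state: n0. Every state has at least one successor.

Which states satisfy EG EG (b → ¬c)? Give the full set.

States satisfying EG (b → ¬c): {n0, n1, n3, n5}.
States satisfying EG EG (b → ¬c): {n0, n1, n3, n5}.

{n0, n1, n3, n5}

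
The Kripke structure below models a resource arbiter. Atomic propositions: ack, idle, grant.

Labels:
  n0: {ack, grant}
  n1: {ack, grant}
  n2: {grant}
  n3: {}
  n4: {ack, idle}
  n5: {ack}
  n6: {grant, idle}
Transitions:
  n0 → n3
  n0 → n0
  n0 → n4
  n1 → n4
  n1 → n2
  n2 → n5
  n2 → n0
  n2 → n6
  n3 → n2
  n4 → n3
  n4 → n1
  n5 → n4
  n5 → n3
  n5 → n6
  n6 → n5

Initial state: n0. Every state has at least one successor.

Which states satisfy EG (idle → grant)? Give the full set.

{n0, n1, n2, n3, n5, n6}

States satisfying idle → grant: {n0, n1, n2, n3, n5, n6}.
States satisfying EG (idle → grant): {n0, n1, n2, n3, n5, n6}.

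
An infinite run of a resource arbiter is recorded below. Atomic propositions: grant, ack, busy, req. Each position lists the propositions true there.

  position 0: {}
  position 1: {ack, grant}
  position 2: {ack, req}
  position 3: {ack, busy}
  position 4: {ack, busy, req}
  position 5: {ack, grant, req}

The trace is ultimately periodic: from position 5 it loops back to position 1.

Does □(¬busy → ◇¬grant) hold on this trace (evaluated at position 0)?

¬busy → ◇¬grant holds at every position 0..5, and those are all positions ever visited, so □(¬busy → ◇¬grant) holds.
Positions where ¬busy holds: 0, 1, 2, 5.
Check ◇¬grant at each: 0→ok, 1→ok, 2→ok, 5→ok.

Holds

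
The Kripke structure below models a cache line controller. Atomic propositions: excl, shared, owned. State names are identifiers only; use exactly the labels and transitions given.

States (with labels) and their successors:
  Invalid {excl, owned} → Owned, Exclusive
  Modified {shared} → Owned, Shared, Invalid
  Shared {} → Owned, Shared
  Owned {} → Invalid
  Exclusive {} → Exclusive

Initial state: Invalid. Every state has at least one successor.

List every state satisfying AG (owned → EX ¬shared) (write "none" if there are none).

States satisfying owned → EX ¬shared: {Invalid, Modified, Shared, Owned, Exclusive}.
States satisfying AG (owned → EX ¬shared): {Invalid, Modified, Shared, Owned, Exclusive}.

{Invalid, Modified, Shared, Owned, Exclusive}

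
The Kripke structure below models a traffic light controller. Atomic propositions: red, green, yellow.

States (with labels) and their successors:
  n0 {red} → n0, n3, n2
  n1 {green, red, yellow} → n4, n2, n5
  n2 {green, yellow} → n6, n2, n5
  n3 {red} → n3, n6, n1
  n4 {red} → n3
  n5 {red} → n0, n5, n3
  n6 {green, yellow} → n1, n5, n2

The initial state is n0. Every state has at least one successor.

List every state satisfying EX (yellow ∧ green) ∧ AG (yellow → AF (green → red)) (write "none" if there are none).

none

States satisfying yellow ∧ green: {n1, n2, n6}.
States satisfying EX (yellow ∧ green): {n0, n1, n2, n3, n6}.
States satisfying yellow → AF (green → red): {n0, n1, n3, n4, n5}.
States satisfying AG (yellow → AF (green → red)): ∅.
States satisfying EX (yellow ∧ green) ∧ AG (yellow → AF (green → red)): ∅.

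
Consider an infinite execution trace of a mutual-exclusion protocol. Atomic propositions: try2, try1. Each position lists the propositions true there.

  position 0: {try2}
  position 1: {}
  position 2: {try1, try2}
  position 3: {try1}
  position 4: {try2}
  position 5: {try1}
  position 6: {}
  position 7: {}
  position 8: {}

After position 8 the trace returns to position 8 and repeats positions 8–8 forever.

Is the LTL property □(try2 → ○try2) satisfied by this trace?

Does not hold

try2 → ○try2 must hold at every position from 0 onward. It fails at position 0, so □(try2 → ○try2) is false.
Positions where try2 holds: 0, 2, 4.
Check ○try2 at each: 0→fails, 2→fails, 4→fails.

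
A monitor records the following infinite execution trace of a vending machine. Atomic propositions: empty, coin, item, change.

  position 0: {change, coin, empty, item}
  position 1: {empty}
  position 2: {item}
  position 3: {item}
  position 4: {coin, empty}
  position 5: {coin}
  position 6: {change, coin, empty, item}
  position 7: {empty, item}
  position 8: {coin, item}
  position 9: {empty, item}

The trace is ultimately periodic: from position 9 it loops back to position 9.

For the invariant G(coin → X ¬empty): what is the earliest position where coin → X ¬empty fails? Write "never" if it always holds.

0

At position 0 the labels are {change, coin, empty, item} and the next position 1 has {empty}, so coin → X ¬empty is false there. This is the first violation.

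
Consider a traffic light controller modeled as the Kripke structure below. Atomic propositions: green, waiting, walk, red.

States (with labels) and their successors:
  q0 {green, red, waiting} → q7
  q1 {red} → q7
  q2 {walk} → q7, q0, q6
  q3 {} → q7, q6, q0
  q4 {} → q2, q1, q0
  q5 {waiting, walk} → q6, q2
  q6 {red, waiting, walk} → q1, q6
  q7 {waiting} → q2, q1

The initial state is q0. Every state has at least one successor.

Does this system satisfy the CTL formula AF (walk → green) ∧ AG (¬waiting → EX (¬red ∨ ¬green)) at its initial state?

Holds

States satisfying walk → green: {q0, q1, q3, q4, q7}.
States satisfying AF (walk → green): {q0, q1, q3, q4, q7}.
States satisfying ¬waiting → EX (¬red ∨ ¬green): {q0, q1, q2, q3, q4, q5, q6, q7}.
States satisfying AG (¬waiting → EX (¬red ∨ ¬green)): {q0, q1, q2, q3, q4, q5, q6, q7}.
States satisfying AF (walk → green) ∧ AG (¬waiting → EX (¬red ∨ ¬green)): {q0, q1, q3, q4, q7}.
q0 ∈ Sat(AF (walk → green) ∧ AG (¬waiting → EX (¬red ∨ ¬green))).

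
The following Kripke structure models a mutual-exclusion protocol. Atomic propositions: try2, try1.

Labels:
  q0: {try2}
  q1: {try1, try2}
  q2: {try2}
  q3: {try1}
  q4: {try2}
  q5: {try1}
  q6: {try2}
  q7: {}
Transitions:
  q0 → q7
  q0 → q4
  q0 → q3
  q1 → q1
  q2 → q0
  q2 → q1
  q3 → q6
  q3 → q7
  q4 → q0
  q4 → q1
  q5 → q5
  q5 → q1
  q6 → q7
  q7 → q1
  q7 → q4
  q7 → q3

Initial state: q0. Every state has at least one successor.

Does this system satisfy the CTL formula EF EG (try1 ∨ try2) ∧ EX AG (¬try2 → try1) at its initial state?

States satisfying EG (try1 ∨ try2): {q0, q1, q2, q4, q5}.
States satisfying EF EG (try1 ∨ try2): {q0, q1, q2, q3, q4, q5, q6, q7}.
States satisfying AG (¬try2 → try1): {q1, q5}.
States satisfying EX AG (¬try2 → try1): {q1, q2, q4, q5, q7}.
States satisfying EF EG (try1 ∨ try2) ∧ EX AG (¬try2 → try1): {q1, q2, q4, q5, q7}.
q0 ∉ Sat(EF EG (try1 ∨ try2) ∧ EX AG (¬try2 → try1)).

No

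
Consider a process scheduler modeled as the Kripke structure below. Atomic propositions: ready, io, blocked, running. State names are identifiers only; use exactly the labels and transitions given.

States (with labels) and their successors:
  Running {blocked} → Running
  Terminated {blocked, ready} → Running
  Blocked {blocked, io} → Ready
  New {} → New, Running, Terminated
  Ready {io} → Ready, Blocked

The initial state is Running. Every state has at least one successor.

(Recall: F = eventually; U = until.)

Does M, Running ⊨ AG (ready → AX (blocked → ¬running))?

Yes

States satisfying ready → AX (blocked → ¬running): {Running, Terminated, Blocked, New, Ready}.
States satisfying AG (ready → AX (blocked → ¬running)): {Running, Terminated, Blocked, New, Ready}.
Every state reachable from Running satisfies ready → AX (blocked → ¬running).
Running ∈ Sat(AG (ready → AX (blocked → ¬running))).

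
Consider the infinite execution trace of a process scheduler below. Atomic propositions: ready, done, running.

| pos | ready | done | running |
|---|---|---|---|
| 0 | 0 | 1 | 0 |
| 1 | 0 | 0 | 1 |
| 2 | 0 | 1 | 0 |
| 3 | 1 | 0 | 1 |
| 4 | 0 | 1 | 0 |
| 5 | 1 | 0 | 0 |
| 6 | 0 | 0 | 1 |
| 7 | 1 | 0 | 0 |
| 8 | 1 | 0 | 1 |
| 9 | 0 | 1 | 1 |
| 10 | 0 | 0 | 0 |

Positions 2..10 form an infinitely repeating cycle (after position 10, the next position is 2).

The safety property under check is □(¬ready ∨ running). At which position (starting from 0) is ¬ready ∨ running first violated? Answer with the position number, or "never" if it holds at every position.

5

Check ¬ready ∨ running at each position in order: 0 ✓, 1 ✓, 2 ✓, 3 ✓, 4 ✓.
At position 5 the labels are {ready}, so ¬ready ∨ running is false there. This is the first violation.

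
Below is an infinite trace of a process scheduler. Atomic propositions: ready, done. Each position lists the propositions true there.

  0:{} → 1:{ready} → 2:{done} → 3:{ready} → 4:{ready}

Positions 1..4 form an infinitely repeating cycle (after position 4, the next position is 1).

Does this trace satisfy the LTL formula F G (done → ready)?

G (done → ready) is false at every position 0..4, so it never becomes true and F G (done → ready) fails.

Does not hold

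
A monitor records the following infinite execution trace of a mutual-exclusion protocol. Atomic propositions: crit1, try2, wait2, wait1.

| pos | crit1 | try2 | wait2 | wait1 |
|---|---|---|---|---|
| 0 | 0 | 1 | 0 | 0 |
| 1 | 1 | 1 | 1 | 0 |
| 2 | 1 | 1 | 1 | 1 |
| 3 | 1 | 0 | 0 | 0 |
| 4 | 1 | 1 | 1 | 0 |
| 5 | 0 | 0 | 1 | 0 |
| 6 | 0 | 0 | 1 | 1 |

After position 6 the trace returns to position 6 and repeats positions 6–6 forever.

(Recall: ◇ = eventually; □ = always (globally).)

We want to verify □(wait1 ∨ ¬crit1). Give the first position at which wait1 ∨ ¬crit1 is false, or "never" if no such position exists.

Check wait1 ∨ ¬crit1 at each position in order: 0 ✓.
At position 1 the labels are {crit1, try2, wait2}, so wait1 ∨ ¬crit1 is false there. This is the first violation.

1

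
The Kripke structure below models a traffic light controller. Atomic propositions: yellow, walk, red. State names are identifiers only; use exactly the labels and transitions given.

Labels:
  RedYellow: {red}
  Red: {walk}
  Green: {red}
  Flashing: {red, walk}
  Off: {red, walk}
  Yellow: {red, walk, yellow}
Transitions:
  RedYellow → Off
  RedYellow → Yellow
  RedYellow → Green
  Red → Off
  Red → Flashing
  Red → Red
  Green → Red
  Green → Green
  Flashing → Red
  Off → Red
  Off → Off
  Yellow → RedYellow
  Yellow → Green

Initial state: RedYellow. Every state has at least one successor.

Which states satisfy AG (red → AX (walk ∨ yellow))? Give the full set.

States satisfying red → AX (walk ∨ yellow): {Red, Flashing, Off}.
States satisfying AG (red → AX (walk ∨ yellow)): {Red, Flashing, Off}.

{Red, Flashing, Off}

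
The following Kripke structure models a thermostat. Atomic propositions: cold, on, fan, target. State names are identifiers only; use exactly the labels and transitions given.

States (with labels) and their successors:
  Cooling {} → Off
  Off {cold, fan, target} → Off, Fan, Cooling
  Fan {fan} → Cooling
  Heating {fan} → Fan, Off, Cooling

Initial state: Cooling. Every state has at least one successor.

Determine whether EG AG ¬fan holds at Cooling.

No

States satisfying AG ¬fan: ∅.
States satisfying EG AG ¬fan: ∅.
No suitable path/successor from Cooling witnesses the formula.
Cooling ∉ Sat(EG AG ¬fan).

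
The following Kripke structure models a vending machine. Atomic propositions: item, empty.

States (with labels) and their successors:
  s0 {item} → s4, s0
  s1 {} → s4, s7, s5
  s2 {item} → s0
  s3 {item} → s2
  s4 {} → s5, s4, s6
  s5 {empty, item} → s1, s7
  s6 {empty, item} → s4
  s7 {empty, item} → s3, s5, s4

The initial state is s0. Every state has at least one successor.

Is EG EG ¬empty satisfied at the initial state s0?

States satisfying EG ¬empty: {s0, s1, s2, s3, s4}.
States satisfying EG EG ¬empty: {s0, s1, s2, s3, s4}.
s0 ∈ Sat(EG EG ¬empty).

Yes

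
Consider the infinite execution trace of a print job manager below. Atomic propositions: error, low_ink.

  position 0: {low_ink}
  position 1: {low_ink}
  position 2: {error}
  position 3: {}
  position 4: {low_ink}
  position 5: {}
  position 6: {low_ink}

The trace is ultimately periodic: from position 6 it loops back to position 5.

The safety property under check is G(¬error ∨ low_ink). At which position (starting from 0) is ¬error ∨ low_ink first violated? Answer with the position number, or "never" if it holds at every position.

Check ¬error ∨ low_ink at each position in order: 0 ✓, 1 ✓.
At position 2 the labels are {error}, so ¬error ∨ low_ink is false there. This is the first violation.

2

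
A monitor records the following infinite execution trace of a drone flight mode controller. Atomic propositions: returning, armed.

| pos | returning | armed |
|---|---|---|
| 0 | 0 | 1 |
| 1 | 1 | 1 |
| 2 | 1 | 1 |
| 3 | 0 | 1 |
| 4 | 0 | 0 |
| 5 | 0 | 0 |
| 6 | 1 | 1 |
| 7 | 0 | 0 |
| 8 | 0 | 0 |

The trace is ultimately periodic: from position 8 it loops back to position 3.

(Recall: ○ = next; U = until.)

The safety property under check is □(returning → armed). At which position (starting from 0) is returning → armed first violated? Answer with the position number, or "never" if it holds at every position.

returning → armed holds at every position 0..8, and those are all the positions the trace ever visits, so the invariant □(returning → armed) is never violated.

never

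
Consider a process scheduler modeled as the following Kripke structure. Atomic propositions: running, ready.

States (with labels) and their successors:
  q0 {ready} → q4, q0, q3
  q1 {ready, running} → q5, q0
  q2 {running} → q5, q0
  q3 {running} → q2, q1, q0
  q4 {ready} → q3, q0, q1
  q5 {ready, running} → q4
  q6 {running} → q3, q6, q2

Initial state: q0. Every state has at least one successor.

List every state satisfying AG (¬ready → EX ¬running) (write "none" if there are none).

{q0, q1, q2, q3, q4, q5}

States satisfying ¬ready → EX ¬running: {q0, q1, q2, q3, q4, q5}.
States satisfying AG (¬ready → EX ¬running): {q0, q1, q2, q3, q4, q5}.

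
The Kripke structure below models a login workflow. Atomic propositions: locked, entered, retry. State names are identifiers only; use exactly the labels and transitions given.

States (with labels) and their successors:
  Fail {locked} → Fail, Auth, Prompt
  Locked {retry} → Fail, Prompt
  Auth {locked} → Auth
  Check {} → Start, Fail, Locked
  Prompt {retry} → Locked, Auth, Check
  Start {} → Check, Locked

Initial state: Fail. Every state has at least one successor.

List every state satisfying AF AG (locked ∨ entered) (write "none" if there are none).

{Auth}

States satisfying AG (locked ∨ entered): {Auth}.
States satisfying AF AG (locked ∨ entered): {Auth}.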